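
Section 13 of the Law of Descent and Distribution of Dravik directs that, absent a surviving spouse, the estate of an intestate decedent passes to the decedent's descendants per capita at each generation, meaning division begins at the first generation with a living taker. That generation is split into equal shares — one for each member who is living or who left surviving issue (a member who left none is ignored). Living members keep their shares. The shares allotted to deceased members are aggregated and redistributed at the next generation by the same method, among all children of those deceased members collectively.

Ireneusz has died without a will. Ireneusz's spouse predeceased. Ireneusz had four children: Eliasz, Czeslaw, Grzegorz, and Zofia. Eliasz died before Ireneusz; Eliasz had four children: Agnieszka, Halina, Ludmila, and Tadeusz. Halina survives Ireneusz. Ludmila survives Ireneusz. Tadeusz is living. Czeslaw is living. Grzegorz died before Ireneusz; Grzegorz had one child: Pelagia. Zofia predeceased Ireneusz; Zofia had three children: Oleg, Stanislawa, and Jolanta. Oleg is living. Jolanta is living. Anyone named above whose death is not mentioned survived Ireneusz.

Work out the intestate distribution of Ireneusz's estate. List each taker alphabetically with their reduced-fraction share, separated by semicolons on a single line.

There is no surviving spouse, so the entire estate passes to Ireneusz's descendants per capita at each generation.
At generation 1 (Eliasz, Czeslaw, Grzegorz, Zofia) there are 4 shares of (1)/4 = 1/4 each.
Living: Czeslaw — each takes 1/4.
Deceased: Eliasz, Grzegorz, and Zofia. Their combined 3/4 is pooled and carried to generation 2.
At generation 2 (Agnieszka, Halina, Ludmila, Tadeusz, Pelagia, Oleg, Stanislawa, Jolanta) there are 8 shares of (3/4)/8 = 3/32 each.
Living: Agnieszka, Halina, Ludmila, Tadeusz, Pelagia, Oleg, Stanislawa, and Jolanta — each takes 3/32.

Agnieszka 3/32; Czeslaw 1/4; Halina 3/32; Jolanta 3/32; Ludmila 3/32; Oleg 3/32; Pelagia 3/32; Stanislawa 3/32; Tadeusz 3/32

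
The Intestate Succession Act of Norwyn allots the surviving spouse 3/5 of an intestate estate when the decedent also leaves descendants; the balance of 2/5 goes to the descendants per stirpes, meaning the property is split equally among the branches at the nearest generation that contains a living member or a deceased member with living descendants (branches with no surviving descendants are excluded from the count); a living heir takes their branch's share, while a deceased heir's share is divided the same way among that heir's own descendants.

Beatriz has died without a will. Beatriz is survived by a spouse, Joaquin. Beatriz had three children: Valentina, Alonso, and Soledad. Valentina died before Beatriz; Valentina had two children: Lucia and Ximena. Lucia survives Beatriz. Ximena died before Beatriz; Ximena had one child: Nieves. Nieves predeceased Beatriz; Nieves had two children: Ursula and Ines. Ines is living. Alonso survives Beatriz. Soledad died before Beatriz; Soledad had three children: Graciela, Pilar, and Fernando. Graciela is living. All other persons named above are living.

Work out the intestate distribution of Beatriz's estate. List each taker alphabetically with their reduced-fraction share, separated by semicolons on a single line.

Joaquin, as surviving spouse, takes 3/5.
The remaining 2/5 passes to Beatriz's descendants per stirpes.
The 2/5 is divided into 3 equal shares of 2/15 among Valentina, Alonso, Soledad.
Valentina predeceased; the 2/15 allotted to Valentina's branch passes to Valentina's issue by representation.
The 2/15 is divided into 2 equal shares of 1/15 among Lucia, Ximena.
Lucia is living and takes 1/15.
Ximena predeceased; the 1/15 allotted to Ximena's branch passes to Ximena's issue by representation.
Nieves's line is the sole branch at this level, so the full 1/15 passes to Nieves's issue by representation.
The 1/15 is divided into 2 equal shares of 1/30 among Ursula, Ines.
Ursula is living and takes 1/30.
Ines is living and takes 1/30.
Alonso is living and takes 2/15.
Soledad predeceased; the 2/15 allotted to Soledad's branch passes to Soledad's issue by representation.
The 2/15 is divided into 3 equal shares of 2/45 among Graciela, Pilar, Fernando.
Graciela is living and takes 2/45.
Pilar is living and takes 2/45.
Fernando is living and takes 2/45.

Alonso 2/15; Fernando 2/45; Graciela 2/45; Ines 1/30; Joaquin 3/5; Lucia 1/15; Pilar 2/45; Ursula 1/30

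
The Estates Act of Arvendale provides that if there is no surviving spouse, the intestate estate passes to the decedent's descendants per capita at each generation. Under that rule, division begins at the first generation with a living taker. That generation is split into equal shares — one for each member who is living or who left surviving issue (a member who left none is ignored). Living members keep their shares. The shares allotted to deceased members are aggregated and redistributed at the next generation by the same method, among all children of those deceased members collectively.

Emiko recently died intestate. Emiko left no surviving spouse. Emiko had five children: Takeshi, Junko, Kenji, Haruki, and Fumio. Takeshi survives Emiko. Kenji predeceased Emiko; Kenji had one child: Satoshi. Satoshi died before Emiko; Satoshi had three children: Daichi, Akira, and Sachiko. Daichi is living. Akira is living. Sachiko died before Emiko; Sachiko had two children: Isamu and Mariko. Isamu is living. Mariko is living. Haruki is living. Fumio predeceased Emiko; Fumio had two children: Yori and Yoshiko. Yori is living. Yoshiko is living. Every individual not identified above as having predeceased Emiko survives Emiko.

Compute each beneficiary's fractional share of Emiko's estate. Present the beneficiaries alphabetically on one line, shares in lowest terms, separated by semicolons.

There is no surviving spouse, so the entire estate passes to Emiko's descendants per capita at each generation.
At generation 1 (Takeshi, Junko, Kenji, Haruki, Fumio) there are 5 shares of (1)/5 = 1/5 each.
Living: Takeshi, Junko, and Haruki — each takes 1/5.
Deceased: Kenji and Fumio. Their combined 2/5 is pooled and carried to generation 2.
At generation 2 (Satoshi, Yori, Yoshiko) there are 3 shares of (2/5)/3 = 2/15 each.
Living: Yori and Yoshiko — each takes 2/15.
Deceased: Satoshi. That 2/15 share is carried to generation 3.
At generation 3 (Daichi, Akira, Sachiko) there are 3 shares of (2/15)/3 = 2/45 each.
Living: Daichi and Akira — each takes 2/45.
Deceased: Sachiko. That 2/45 share is carried to generation 4.
At generation 4 (Isamu, Mariko) there are 2 shares of (2/45)/2 = 1/45 each.
Living: Isamu and Mariko — each takes 1/45.

Akira 2/45; Daichi 2/45; Haruki 1/5; Isamu 1/45; Junko 1/5; Mariko 1/45; Takeshi 1/5; Yori 2/15; Yoshiko 2/15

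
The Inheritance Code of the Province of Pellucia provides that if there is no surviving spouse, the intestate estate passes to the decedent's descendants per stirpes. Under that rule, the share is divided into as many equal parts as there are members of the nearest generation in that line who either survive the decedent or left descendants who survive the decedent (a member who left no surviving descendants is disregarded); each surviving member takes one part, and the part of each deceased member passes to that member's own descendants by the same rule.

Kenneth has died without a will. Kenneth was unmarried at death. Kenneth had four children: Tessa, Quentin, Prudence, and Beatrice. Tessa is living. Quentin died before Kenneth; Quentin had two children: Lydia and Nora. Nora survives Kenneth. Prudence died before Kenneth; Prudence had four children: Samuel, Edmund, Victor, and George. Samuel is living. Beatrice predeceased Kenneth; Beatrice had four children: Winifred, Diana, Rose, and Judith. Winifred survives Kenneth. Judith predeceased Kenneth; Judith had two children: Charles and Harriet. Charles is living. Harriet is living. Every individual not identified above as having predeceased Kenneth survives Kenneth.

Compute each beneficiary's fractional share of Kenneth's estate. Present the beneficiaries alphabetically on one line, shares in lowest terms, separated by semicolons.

Charles 1/32; Diana 1/16; Edmund 1/16; George 1/16; Harriet 1/32; Lydia 1/8; Nora 1/8; Rose 1/16; Samuel 1/16; Tessa 1/4; Victor 1/16; Winifred 1/16

There is no surviving spouse, so the entire estate passes to Kenneth's descendants per stirpes.
The estate is divided into 4 equal shares of 1/4 among Tessa, Quentin, Prudence, Beatrice.
Tessa is living and takes 1/4.
Quentin predeceased; the 1/4 allotted to Quentin's branch passes to Quentin's issue by representation.
The 1/4 is divided into 2 equal shares of 1/8 among Lydia, Nora.
Lydia is living and takes 1/8.
Nora is living and takes 1/8.
Prudence predeceased; the 1/4 allotted to Prudence's branch passes to Prudence's issue by representation.
The 1/4 is divided into 4 equal shares of 1/16 among Samuel, Edmund, Victor, George.
Samuel is living and takes 1/16.
Edmund is living and takes 1/16.
Victor is living and takes 1/16.
George is living and takes 1/16.
Beatrice predeceased; the 1/4 allotted to Beatrice's branch passes to Beatrice's issue by representation.
The 1/4 is divided into 4 equal shares of 1/16 among Winifred, Diana, Rose, Judith.
Winifred is living and takes 1/16.
Diana is living and takes 1/16.
Rose is living and takes 1/16.
Judith predeceased; the 1/16 allotted to Judith's branch passes to Judith's issue by representation.
The 1/16 is divided into 2 equal shares of 1/32 among Charles, Harriet.
Charles is living and takes 1/32.
Harriet is living and takes 1/32.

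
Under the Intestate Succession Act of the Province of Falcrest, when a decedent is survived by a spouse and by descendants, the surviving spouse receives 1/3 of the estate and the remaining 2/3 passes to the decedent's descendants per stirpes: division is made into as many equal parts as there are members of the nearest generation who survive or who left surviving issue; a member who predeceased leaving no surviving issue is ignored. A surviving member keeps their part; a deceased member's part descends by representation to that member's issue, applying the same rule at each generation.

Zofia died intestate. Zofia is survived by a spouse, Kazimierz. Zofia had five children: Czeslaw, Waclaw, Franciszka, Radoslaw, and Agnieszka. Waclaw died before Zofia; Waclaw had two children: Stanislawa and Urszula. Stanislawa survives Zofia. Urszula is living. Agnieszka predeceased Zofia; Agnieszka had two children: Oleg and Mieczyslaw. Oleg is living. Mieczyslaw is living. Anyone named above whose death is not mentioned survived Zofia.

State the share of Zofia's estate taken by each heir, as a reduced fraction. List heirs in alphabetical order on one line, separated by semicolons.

Kazimierz, as surviving spouse, takes 1/3.
The remaining 2/3 passes to Zofia's descendants per stirpes.
The 2/3 is divided into 5 equal shares of 2/15 among Czeslaw, Waclaw, Franciszka, Radoslaw, Agnieszka.
Czeslaw is living and takes 2/15.
Waclaw predeceased; the 2/15 allotted to Waclaw's branch passes to Waclaw's issue by representation.
The 2/15 is divided into 2 equal shares of 1/15 among Stanislawa, Urszula.
Stanislawa is living and takes 1/15.
Urszula is living and takes 1/15.
Franciszka is living and takes 2/15.
Radoslaw is living and takes 2/15.
Agnieszka predeceased; the 2/15 allotted to Agnieszka's branch passes to Agnieszka's issue by representation.
The 2/15 is divided into 2 equal shares of 1/15 among Oleg, Mieczyslaw.
Oleg is living and takes 1/15.
Mieczyslaw is living and takes 1/15.

Czeslaw 2/15; Franciszka 2/15; Kazimierz 1/3; Mieczyslaw 1/15; Oleg 1/15; Radoslaw 2/15; Stanislawa 1/15; Urszula 1/15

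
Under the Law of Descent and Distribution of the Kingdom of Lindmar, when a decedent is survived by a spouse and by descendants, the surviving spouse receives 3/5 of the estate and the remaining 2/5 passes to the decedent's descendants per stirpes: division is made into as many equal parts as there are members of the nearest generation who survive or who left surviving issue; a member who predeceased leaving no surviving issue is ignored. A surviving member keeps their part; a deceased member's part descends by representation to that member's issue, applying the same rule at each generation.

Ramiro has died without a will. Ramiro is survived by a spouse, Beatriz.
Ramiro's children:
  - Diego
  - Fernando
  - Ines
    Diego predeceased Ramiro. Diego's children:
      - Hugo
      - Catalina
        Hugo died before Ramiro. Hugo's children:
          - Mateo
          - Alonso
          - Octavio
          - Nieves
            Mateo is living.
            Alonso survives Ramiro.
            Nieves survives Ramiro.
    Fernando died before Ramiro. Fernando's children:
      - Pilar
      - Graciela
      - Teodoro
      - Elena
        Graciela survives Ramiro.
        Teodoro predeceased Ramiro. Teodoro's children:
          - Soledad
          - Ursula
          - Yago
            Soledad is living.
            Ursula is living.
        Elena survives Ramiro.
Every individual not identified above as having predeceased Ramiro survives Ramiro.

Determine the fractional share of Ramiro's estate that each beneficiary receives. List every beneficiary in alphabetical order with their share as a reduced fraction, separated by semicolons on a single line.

Beatriz, as surviving spouse, takes 3/5.
The remaining 2/5 passes to Ramiro's descendants per stirpes.
The 2/5 is divided into 3 equal shares of 2/15 among Diego, Fernando, Ines.
Diego predeceased; the 2/15 allotted to Diego's branch passes to Diego's issue by representation.
The 2/15 is divided into 2 equal shares of 1/15 among Hugo, Catalina.
Hugo predeceased; the 1/15 allotted to Hugo's branch passes to Hugo's issue by representation.
The 1/15 is divided into 4 equal shares of 1/60 among Mateo, Alonso, Octavio, Nieves.
Mateo is living and takes 1/60.
Alonso is living and takes 1/60.
Octavio is living and takes 1/60.
Nieves is living and takes 1/60.
Catalina is living and takes 1/15.
Fernando predeceased; the 2/15 allotted to Fernando's branch passes to Fernando's issue by representation.
The 2/15 is divided into 4 equal shares of 1/30 among Pilar, Graciela, Teodoro, Elena.
Pilar is living and takes 1/30.
Graciela is living and takes 1/30.
Teodoro predeceased; the 1/30 allotted to Teodoro's branch passes to Teodoro's issue by representation.
The 1/30 is divided into 3 equal shares of 1/90 among Soledad, Ursula, Yago.
Soledad is living and takes 1/90.
Ursula is living and takes 1/90.
Yago is living and takes 1/90.
Elena is living and takes 1/30.
Ines is living and takes 2/15.

Alonso 1/60; Beatriz 3/5; Catalina 1/15; Elena 1/30; Graciela 1/30; Ines 2/15; Mateo 1/60; Nieves 1/60; Octavio 1/60; Pilar 1/30; Soledad 1/90; Ursula 1/90; Yago 1/90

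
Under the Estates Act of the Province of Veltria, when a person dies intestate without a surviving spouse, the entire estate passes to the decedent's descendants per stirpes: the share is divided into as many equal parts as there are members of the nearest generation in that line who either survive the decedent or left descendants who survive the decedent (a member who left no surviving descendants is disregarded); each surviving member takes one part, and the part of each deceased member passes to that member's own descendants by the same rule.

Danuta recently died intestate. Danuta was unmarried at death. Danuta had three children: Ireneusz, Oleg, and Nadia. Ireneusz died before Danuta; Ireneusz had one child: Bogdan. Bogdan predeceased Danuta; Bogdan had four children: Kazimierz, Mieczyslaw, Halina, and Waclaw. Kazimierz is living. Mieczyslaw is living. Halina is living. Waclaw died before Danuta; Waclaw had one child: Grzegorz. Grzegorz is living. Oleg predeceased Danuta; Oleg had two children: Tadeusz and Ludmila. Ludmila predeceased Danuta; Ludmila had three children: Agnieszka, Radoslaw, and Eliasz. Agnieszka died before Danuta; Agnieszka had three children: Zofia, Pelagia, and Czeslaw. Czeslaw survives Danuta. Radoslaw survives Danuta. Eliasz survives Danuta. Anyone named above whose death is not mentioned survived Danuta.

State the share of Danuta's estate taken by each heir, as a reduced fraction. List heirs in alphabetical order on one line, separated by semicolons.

There is no surviving spouse, so the entire estate passes to Danuta's descendants per stirpes.
The estate is divided into 3 equal shares of 1/3 among Ireneusz, Oleg, Nadia.
Ireneusz predeceased; the 1/3 allotted to Ireneusz's branch passes to Ireneusz's issue by representation.
Bogdan's line is the sole branch at this level, so the full 1/3 passes to Bogdan's issue by representation.
The 1/3 is divided into 4 equal shares of 1/12 among Kazimierz, Mieczyslaw, Halina, Waclaw.
Kazimierz is living and takes 1/12.
Mieczyslaw is living and takes 1/12.
Halina is living and takes 1/12.
Waclaw predeceased; the 1/12 allotted to Waclaw's branch passes to Waclaw's issue by representation.
Grzegorz is the sole taker at this level and receives the full 1/12.
Oleg predeceased; the 1/3 allotted to Oleg's branch passes to Oleg's issue by representation.
The 1/3 is divided into 2 equal shares of 1/6 among Tadeusz, Ludmila.
Tadeusz is living and takes 1/6.
Ludmila predeceased; the 1/6 allotted to Ludmila's branch passes to Ludmila's issue by representation.
The 1/6 is divided into 3 equal shares of 1/18 among Agnieszka, Radoslaw, Eliasz.
Agnieszka predeceased; the 1/18 allotted to Agnieszka's branch passes to Agnieszka's issue by representation.
The 1/18 is divided into 3 equal shares of 1/54 among Zofia, Pelagia, Czeslaw.
Zofia is living and takes 1/54.
Pelagia is living and takes 1/54.
Czeslaw is living and takes 1/54.
Radoslaw is living and takes 1/18.
Eliasz is living and takes 1/18.
Nadia is living and takes 1/3.

Czeslaw 1/54; Eliasz 1/18; Grzegorz 1/12; Halina 1/12; Kazimierz 1/12; Mieczyslaw 1/12; Nadia 1/3; Pelagia 1/54; Radoslaw 1/18; Tadeusz 1/6; Zofia 1/54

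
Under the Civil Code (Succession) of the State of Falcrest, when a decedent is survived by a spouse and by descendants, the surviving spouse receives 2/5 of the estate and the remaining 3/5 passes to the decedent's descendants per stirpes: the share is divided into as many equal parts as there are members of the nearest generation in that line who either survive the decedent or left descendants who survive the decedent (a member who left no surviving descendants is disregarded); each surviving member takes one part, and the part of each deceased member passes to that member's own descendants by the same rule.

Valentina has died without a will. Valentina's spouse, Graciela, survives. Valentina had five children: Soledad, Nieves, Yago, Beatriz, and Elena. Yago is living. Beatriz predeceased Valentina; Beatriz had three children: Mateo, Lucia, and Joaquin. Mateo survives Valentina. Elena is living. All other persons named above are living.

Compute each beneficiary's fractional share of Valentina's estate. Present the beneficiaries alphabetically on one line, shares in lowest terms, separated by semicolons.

Graciela, as surviving spouse, takes 2/5.
The remaining 3/5 passes to Valentina's descendants per stirpes.
The 3/5 is divided into 5 equal shares of 3/25 among Soledad, Nieves, Yago, Beatriz, Elena.
Soledad is living and takes 3/25.
Nieves is living and takes 3/25.
Yago is living and takes 3/25.
Beatriz predeceased; the 3/25 allotted to Beatriz's branch passes to Beatriz's issue by representation.
The 3/25 is divided into 3 equal shares of 1/25 among Mateo, Lucia, Joaquin.
Mateo is living and takes 1/25.
Lucia is living and takes 1/25.
Joaquin is living and takes 1/25.
Elena is living and takes 3/25.

Elena 3/25; Graciela 2/5; Joaquin 1/25; Lucia 1/25; Mateo 1/25; Nieves 3/25; Soledad 3/25; Yago 3/25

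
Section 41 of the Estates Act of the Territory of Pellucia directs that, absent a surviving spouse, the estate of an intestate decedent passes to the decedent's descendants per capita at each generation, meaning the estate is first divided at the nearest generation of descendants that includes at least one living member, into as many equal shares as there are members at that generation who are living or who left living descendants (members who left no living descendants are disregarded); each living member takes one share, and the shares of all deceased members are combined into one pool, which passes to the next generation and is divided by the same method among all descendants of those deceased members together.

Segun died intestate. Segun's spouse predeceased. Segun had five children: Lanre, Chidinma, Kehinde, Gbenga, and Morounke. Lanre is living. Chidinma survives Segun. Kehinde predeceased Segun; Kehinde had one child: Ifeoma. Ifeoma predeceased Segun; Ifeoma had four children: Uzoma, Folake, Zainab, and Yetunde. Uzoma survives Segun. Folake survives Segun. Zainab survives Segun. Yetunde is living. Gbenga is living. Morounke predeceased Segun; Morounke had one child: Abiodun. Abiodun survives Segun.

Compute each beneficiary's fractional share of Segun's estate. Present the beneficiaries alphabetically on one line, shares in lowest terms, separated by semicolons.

There is no surviving spouse, so the entire estate passes to Segun's descendants per capita at each generation.
At generation 1 (Lanre, Chidinma, Kehinde, Gbenga, Morounke) there are 5 shares of (1)/5 = 1/5 each.
Living: Lanre, Chidinma, and Gbenga — each takes 1/5.
Deceased: Kehinde and Morounke. Their combined 2/5 is pooled and carried to generation 2.
At generation 2 (Ifeoma, Abiodun) there are 2 shares of (2/5)/2 = 1/5 each.
Living: Abiodun — each takes 1/5.
Deceased: Ifeoma. That 1/5 share is carried to generation 3.
At generation 3 (Uzoma, Folake, Zainab, Yetunde) there are 4 shares of (1/5)/4 = 1/20 each.
Living: Uzoma, Folake, Zainab, and Yetunde — each takes 1/20.

Abiodun 1/5; Chidinma 1/5; Folake 1/20; Gbenga 1/5; Lanre 1/5; Uzoma 1/20; Yetunde 1/20; Zainab 1/20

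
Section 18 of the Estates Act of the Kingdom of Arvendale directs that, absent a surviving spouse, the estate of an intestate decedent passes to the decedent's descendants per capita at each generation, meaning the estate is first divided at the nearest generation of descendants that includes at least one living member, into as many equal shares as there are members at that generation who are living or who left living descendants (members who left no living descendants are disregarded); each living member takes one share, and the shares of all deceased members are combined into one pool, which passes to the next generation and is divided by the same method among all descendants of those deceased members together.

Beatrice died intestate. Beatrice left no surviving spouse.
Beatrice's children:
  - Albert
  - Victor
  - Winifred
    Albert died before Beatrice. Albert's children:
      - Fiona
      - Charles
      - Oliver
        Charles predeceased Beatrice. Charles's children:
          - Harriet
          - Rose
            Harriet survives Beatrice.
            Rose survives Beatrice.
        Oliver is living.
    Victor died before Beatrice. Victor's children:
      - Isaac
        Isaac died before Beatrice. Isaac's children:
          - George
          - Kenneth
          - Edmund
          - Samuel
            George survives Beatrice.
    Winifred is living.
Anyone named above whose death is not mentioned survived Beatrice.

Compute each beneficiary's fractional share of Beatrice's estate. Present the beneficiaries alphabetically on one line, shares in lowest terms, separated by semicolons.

Edmund 1/18; Fiona 1/6; George 1/18; Harriet 1/18; Kenneth 1/18; Oliver 1/6; Rose 1/18; Samuel 1/18; Winifred 1/3

There is no surviving spouse, so the entire estate passes to Beatrice's descendants per capita at each generation.
At generation 1 (Albert, Victor, Winifred) there are 3 shares of (1)/3 = 1/3 each.
Living: Winifred — each takes 1/3.
Deceased: Albert and Victor. Their combined 2/3 is pooled and carried to generation 2.
At generation 2 (Fiona, Charles, Oliver, Isaac) there are 4 shares of (2/3)/4 = 1/6 each.
Living: Fiona and Oliver — each takes 1/6.
Deceased: Charles and Isaac. Their combined 1/3 is pooled and carried to generation 3.
At generation 3 (Harriet, Rose, George, Kenneth, Edmund, Samuel) there are 6 shares of (1/3)/6 = 1/18 each.
Living: Harriet, Rose, George, Kenneth, Edmund, and Samuel — each takes 1/18.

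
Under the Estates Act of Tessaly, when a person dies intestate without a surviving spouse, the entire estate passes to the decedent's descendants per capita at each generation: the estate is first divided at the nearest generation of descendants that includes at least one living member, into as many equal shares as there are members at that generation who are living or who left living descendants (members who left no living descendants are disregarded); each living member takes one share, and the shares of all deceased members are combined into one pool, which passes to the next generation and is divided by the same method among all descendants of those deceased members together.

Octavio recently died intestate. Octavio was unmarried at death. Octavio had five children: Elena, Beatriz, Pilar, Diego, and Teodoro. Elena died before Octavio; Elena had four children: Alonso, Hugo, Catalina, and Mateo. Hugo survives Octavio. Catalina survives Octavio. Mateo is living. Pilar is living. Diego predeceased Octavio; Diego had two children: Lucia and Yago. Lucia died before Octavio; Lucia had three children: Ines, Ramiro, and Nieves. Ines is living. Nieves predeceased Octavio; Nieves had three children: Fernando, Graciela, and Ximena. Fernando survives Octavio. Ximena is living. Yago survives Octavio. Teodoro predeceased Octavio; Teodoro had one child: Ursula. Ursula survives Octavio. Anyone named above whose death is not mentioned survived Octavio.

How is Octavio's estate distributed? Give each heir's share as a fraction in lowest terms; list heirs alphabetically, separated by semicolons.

Alonso 3/35; Beatriz 1/5; Catalina 3/35; Fernando 1/105; Graciela 1/105; Hugo 3/35; Ines 1/35; Mateo 3/35; Pilar 1/5; Ramiro 1/35; Ursula 3/35; Ximena 1/105; Yago 3/35

There is no surviving spouse, so the entire estate passes to Octavio's descendants per capita at each generation.
At generation 1 (Elena, Beatriz, Pilar, Diego, Teodoro) there are 5 shares of (1)/5 = 1/5 each.
Living: Beatriz and Pilar — each takes 1/5.
Deceased: Elena, Diego, and Teodoro. Their combined 3/5 is pooled and carried to generation 2.
At generation 2 (Alonso, Hugo, Catalina, Mateo, Lucia, Yago, Ursula) there are 7 shares of (3/5)/7 = 3/35 each.
Living: Alonso, Hugo, Catalina, Mateo, Yago, and Ursula — each takes 3/35.
Deceased: Lucia. That 3/35 share is carried to generation 3.
At generation 3 (Ines, Ramiro, Nieves) there are 3 shares of (3/35)/3 = 1/35 each.
Living: Ines and Ramiro — each takes 1/35.
Deceased: Nieves. That 1/35 share is carried to generation 4.
At generation 4 (Fernando, Graciela, Ximena) there are 3 shares of (1/35)/3 = 1/105 each.
Living: Fernando, Graciela, and Ximena — each takes 1/105.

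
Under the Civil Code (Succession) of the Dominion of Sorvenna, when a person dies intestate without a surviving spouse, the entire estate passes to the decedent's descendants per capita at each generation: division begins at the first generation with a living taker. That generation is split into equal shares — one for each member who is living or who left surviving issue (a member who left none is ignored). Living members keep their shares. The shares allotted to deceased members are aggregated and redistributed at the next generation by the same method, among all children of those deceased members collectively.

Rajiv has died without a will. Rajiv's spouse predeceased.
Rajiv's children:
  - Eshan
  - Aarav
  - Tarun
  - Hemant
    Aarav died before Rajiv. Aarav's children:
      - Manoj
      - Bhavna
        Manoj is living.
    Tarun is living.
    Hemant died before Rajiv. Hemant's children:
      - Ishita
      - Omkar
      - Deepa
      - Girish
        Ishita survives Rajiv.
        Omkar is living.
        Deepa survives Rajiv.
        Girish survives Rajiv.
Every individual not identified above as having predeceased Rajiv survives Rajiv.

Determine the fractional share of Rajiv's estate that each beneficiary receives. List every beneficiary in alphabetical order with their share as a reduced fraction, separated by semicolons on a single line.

Bhavna 1/12; Deepa 1/12; Eshan 1/4; Girish 1/12; Ishita 1/12; Manoj 1/12; Omkar 1/12; Tarun 1/4

There is no surviving spouse, so the entire estate passes to Rajiv's descendants per capita at each generation.
At generation 1 (Eshan, Aarav, Tarun, Hemant) there are 4 shares of (1)/4 = 1/4 each.
Living: Eshan and Tarun — each takes 1/4.
Deceased: Aarav and Hemant. Their combined 1/2 is pooled and carried to generation 2.
At generation 2 (Manoj, Bhavna, Ishita, Omkar, Deepa, Girish) there are 6 shares of (1/2)/6 = 1/12 each.
Living: Manoj, Bhavna, Ishita, Omkar, Deepa, and Girish — each takes 1/12.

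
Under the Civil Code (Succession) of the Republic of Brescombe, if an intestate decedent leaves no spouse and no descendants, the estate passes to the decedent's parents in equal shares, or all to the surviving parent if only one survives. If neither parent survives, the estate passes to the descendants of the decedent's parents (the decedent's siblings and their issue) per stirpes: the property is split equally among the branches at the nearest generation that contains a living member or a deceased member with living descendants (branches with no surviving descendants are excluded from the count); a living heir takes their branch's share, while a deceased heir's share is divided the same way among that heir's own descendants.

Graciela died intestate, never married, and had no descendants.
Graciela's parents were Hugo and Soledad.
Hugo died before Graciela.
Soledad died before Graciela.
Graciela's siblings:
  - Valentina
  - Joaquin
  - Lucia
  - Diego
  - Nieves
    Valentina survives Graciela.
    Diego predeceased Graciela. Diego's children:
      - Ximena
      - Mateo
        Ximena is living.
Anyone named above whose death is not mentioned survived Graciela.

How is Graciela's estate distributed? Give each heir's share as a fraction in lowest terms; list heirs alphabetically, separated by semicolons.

Neither parent survives and there are no descendants, so the estate passes to Graciela's siblings and their issue per stirpes.
The estate is divided into 5 equal shares of 1/5 among Valentina, Joaquin, Lucia, Diego, Nieves.
Valentina is living and takes 1/5.
Joaquin is living and takes 1/5.
Lucia is living and takes 1/5.
Diego predeceased; the 1/5 allotted to Diego's branch passes to Diego's issue by representation.
The 1/5 is divided into 2 equal shares of 1/10 among Ximena, Mateo.
Ximena is living and takes 1/10.
Mateo is living and takes 1/10.
Nieves is living and takes 1/5.

Joaquin 1/5; Lucia 1/5; Mateo 1/10; Nieves 1/5; Valentina 1/5; Ximena 1/10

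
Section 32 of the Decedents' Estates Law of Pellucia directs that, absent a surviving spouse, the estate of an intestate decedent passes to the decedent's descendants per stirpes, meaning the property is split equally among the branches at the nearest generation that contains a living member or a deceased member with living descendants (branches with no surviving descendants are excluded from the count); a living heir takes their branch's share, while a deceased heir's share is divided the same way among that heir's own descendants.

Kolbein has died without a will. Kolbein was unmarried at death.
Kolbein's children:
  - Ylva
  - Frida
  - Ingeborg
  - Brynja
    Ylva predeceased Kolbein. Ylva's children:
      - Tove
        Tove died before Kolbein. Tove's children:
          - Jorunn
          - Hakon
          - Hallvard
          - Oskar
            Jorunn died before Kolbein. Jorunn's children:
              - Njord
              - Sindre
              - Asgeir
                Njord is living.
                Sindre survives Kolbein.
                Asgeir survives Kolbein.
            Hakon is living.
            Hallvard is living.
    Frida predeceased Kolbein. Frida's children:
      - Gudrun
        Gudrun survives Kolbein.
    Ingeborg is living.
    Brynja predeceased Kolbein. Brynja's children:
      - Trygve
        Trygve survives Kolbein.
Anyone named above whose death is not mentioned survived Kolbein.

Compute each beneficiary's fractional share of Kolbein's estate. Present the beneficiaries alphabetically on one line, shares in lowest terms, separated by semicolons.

There is no surviving spouse, so the entire estate passes to Kolbein's descendants per stirpes.
The estate is divided into 4 equal shares of 1/4 among Ylva, Frida, Ingeborg, Brynja.
Ylva predeceased; the 1/4 allotted to Ylva's branch passes to Ylva's issue by representation.
Tove's line is the sole branch at this level, so the full 1/4 passes to Tove's issue by representation.
The 1/4 is divided into 4 equal shares of 1/16 among Jorunn, Hakon, Hallvard, Oskar.
Jorunn predeceased; the 1/16 allotted to Jorunn's branch passes to Jorunn's issue by representation.
The 1/16 is divided into 3 equal shares of 1/48 among Njord, Sindre, Asgeir.
Njord is living and takes 1/48.
Sindre is living and takes 1/48.
Asgeir is living and takes 1/48.
Hakon is living and takes 1/16.
Hallvard is living and takes 1/16.
Oskar is living and takes 1/16.
Frida predeceased; the 1/4 allotted to Frida's branch passes to Frida's issue by representation.
Gudrun is the sole taker at this level and receives the full 1/4.
Ingeborg is living and takes 1/4.
Brynja predeceased; the 1/4 allotted to Brynja's branch passes to Brynja's issue by representation.
Trygve is the sole taker at this level and receives the full 1/4.

Asgeir 1/48; Gudrun 1/4; Hakon 1/16; Hallvard 1/16; Ingeborg 1/4; Njord 1/48; Oskar 1/16; Sindre 1/48; Trygve 1/4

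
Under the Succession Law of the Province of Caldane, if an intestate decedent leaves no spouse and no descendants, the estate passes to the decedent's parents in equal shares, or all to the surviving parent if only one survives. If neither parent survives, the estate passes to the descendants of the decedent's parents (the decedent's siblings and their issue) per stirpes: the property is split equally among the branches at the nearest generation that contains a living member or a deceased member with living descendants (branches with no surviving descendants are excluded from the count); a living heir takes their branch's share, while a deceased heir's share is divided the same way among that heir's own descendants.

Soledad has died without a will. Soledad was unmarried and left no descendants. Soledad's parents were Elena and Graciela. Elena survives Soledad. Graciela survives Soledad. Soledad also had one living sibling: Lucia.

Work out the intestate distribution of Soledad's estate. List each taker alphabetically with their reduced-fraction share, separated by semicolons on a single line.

Both parents survive, so Elena and Graciela each take 1/2. The siblings take nothing because a surviving parent has priority.

Elena 1/2; Graciela 1/2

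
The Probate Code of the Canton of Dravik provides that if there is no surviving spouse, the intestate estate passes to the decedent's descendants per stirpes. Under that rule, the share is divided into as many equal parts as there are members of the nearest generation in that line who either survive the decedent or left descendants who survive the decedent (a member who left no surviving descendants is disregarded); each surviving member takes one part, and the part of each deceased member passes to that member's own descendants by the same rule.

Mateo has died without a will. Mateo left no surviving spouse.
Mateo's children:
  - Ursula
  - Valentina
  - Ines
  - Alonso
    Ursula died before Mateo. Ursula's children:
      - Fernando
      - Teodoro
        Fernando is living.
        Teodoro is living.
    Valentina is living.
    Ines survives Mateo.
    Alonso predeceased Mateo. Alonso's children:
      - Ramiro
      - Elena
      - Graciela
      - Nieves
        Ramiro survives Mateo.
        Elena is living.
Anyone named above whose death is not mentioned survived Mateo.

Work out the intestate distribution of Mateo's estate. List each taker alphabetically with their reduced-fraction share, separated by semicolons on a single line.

Elena 1/16; Fernando 1/8; Graciela 1/16; Ines 1/4; Nieves 1/16; Ramiro 1/16; Teodoro 1/8; Valentina 1/4

There is no surviving spouse, so the entire estate passes to Mateo's descendants per stirpes.
The estate is divided into 4 equal shares of 1/4 among Ursula, Valentina, Ines, Alonso.
Ursula predeceased; the 1/4 allotted to Ursula's branch passes to Ursula's issue by representation.
The 1/4 is divided into 2 equal shares of 1/8 among Fernando, Teodoro.
Fernando is living and takes 1/8.
Teodoro is living and takes 1/8.
Valentina is living and takes 1/4.
Ines is living and takes 1/4.
Alonso predeceased; the 1/4 allotted to Alonso's branch passes to Alonso's issue by representation.
The 1/4 is divided into 4 equal shares of 1/16 among Ramiro, Elena, Graciela, Nieves.
Ramiro is living and takes 1/16.
Elena is living and takes 1/16.
Graciela is living and takes 1/16.
Nieves is living and takes 1/16.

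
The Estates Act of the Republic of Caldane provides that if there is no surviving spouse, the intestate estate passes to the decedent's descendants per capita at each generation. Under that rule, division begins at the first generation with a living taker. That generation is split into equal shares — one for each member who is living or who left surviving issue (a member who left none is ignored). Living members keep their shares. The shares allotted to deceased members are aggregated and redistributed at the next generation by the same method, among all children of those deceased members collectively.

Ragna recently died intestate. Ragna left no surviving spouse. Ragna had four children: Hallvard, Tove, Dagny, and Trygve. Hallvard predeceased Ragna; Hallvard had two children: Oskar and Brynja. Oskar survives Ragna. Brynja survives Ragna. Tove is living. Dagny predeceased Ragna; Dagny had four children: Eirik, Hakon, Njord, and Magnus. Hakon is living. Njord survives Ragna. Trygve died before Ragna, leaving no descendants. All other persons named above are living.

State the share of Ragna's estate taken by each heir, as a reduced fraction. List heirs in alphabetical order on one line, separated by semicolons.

There is no surviving spouse, so the entire estate passes to Ragna's descendants per capita at each generation.
At generation 1 (Hallvard, Tove, Dagny) there are 3 shares of (1)/3 = 1/3 each.
Living: Tove — each takes 1/3.
Deceased: Hallvard and Dagny. Their combined 2/3 is pooled and carried to generation 2.
At generation 2 (Oskar, Brynja, Eirik, Hakon, Njord, Magnus) there are 6 shares of (2/3)/6 = 1/9 each.
Living: Oskar, Brynja, Eirik, Hakon, Njord, and Magnus — each takes 1/9.

Brynja 1/9; Eirik 1/9; Hakon 1/9; Magnus 1/9; Njord 1/9; Oskar 1/9; Tove 1/3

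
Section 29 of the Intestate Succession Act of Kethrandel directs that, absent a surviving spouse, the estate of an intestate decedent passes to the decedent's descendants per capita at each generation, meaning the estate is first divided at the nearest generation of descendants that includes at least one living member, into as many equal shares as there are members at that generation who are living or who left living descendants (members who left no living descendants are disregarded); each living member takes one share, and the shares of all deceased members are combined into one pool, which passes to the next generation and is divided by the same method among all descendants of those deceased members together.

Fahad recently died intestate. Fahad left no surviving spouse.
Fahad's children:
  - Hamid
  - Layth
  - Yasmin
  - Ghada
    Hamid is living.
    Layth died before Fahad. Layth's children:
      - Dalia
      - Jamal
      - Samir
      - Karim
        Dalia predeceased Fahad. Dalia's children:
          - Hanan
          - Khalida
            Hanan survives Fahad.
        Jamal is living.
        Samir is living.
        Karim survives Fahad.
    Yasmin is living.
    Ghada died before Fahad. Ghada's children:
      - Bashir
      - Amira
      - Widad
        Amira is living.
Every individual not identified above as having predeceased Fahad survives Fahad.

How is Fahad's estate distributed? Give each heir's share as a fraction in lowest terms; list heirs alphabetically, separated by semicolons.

There is no surviving spouse, so the entire estate passes to Fahad's descendants per capita at each generation.
At generation 1 (Hamid, Layth, Yasmin, Ghada) there are 4 shares of (1)/4 = 1/4 each.
Living: Hamid and Yasmin — each takes 1/4.
Deceased: Layth and Ghada. Their combined 1/2 is pooled and carried to generation 2.
At generation 2 (Dalia, Jamal, Samir, Karim, Bashir, Amira, Widad) there are 7 shares of (1/2)/7 = 1/14 each.
Living: Jamal, Samir, Karim, Bashir, Amira, and Widad — each takes 1/14.
Deceased: Dalia. That 1/14 share is carried to generation 3.
At generation 3 (Hanan, Khalida) there are 2 shares of (1/14)/2 = 1/28 each.
Living: Hanan and Khalida — each takes 1/28.

Amira 1/14; Bashir 1/14; Hamid 1/4; Hanan 1/28; Jamal 1/14; Karim 1/14; Khalida 1/28; Samir 1/14; Widad 1/14; Yasmin 1/4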